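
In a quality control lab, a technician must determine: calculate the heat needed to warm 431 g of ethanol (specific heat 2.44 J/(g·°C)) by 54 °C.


q = mcΔT = 431 × 2.44 × 54
= 56788.56 J

56788.56 J


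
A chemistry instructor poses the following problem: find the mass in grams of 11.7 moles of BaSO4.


M(BaSO4) = 233.4 g/mol
mass = n × M = 11.7 × 233.4 = 2730.78 g

2730.78 g


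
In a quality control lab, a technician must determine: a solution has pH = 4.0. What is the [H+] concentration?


[H+] = 10^(-pH) = 10^(-4.0)
= 1.0×10^-4 M

1.0×10^-4 M


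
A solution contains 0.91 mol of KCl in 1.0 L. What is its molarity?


M = n/V = 0.91/1.0 = 0.910 mol/L

0.910 M


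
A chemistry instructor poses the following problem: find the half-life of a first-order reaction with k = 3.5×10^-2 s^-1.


t½ = ln2/k = 0.693147/(3.5×10^-2 s^-1)
= 19.80 s

19.80 s


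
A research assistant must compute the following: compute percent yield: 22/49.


% yield = actual/theoretical × 100
= 22/49 × 100
= 44.9%

44.9%


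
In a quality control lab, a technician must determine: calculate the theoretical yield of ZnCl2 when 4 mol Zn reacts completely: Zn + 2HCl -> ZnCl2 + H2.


Mole ratio ZnCl2:Zn = 1:1
n(ZnCl2) = 4 × 1/1 = 4.000 mol
mass = 4.000 × 136.28 = 545.12 g

545.12 g


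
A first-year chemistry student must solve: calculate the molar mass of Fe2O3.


M(Fe2O3) = 2×55.85 + 3×16.0
= 111.7 + 48.0
= 159.7 g/mol

159.7 g/mol


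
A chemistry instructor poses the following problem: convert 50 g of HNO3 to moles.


M(HNO3) = 63.02 g/mol
n = mass/M = 50/63.02 = 0.7934 mol

0.7934 mol


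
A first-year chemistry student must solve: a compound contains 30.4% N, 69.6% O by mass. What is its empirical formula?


Assume 100 g sample. Moles of each element:
  N: 30.4/14.01 = 2.17 mol
  O: 69.6/16.0 = 4.35 mol
Divide by smallest (2.17):
  N: 2.17/2.17 = 1.0
  O: 4.35/2.17 = 2.0
Empirical formula: NO2

NO2


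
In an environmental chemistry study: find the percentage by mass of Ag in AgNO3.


M(AgNO3) = 1×107.87 + 1×14.01 + 3×16.0 = 169.88 g/mol
Mass of Ag = 1 × 107.87 = 107.87 g/mol
% Ag = 107.87/169.88 × 100 = 63.50%

63.50%


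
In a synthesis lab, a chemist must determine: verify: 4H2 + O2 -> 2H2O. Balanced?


Equation: 4H2 + O2 -> 2H2O
Check atoms: H: 8≠4, O: 2=2
Not balanced

No, not balanced


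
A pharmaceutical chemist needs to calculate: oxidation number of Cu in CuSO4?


Sulfate is -2, so Cu = +2
Oxidation number: +2

+2


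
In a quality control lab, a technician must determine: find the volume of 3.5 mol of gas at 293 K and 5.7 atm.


PV = nRT  (R = 0.08206 L·atm/(mol·K))
V = nRT/P = 3.5×0.08206×293/5.7
= 14.764 L

14.764 L


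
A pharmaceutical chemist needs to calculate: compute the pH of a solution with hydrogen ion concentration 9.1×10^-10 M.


pH = -log10([H+]) = -log10(9.1×10^-10)
= 10 - log10(9.1)
= 10 - 0.96
= 9.04

9.04


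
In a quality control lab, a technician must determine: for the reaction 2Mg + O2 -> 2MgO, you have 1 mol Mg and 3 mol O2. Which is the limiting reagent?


Mole ratio available / coefficient:
  Mg: 1/2 = 0.500
  O2: 3/1 = 3.000
Smaller ratio is limiting.

Mg


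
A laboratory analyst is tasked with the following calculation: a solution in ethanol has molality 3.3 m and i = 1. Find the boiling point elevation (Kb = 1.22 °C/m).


ΔTb = Kb × m × i
= 1.22 × 3.3 × 1
= 4.026 °C

4.026 °C


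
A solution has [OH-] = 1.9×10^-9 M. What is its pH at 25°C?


pOH = -log10([OH-]) = -log10(1.9×10^-9)
= 9 - log10(1.9) = 8.72
pH = 14 - pOH = 14 - 8.72 = 5.28

5.28


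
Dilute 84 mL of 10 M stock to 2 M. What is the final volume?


C1V1 = C2V2
10 × 84 = 2 × V2
V2 = 840/2 = 420.0 mL

420.0 mL


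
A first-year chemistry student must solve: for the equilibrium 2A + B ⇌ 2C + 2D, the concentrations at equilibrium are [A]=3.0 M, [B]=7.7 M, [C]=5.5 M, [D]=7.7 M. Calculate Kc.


Kc = [C]^2[D]^2/([A]^2[B])
= (5.5^2 × 7.7^2)/(3.0^2 × 7.7^1)
= 1793.5225/69.3
= 25.88

25.88


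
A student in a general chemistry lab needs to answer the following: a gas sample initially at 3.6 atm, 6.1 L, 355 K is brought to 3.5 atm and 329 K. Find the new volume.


P1V1/T1 = P2V2/T2
V2 = P1V1T2/(T1P2)
= 3.6×6.1×329/(355×3.5)
= 5.815 L

5.815 L


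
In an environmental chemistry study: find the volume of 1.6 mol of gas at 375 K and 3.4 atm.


PV = nRT  (R = 0.08206 L·atm/(mol·K))
V = nRT/P = 1.6×0.08206×375/3.4
= 14.481 L

14.481 L


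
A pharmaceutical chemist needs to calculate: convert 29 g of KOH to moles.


M(KOH) = 56.11 g/mol
n = mass/M = 29/56.11 = 0.5168 mol

0.5168 mol


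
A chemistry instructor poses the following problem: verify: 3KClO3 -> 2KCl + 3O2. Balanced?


Equation: 3KClO3 -> 2KCl + 3O2
Check atoms: Cl: 3≠2, K: 3≠2, O: 9≠6
Not balanced

No, not balanced


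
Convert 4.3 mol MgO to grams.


M(MgO) = 40.31 g/mol
mass = n × M = 4.3 × 40.31 = 173.33 g

173.33 g


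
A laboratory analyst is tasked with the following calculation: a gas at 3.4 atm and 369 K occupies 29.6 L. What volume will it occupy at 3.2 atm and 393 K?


P1V1/T1 = P2V2/T2
V2 = P1V1T2/(T1P2)
= 3.4×29.6×393/(369×3.2)
= 33.496 L

33.496 L


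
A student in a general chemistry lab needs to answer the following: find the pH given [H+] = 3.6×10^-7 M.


pH = -log10([H+]) = -log10(3.6×10^-7)
= 7 - log10(3.6)
= 7 - 0.56
= 6.44

6.44


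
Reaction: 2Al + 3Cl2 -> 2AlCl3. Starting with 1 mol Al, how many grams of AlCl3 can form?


Mole ratio AlCl3:Al = 2:2
n(AlCl3) = 1 × 2/2 = 1.000 mol
mass = 1.000 × 133.33 = 133.33 g

133.33 g


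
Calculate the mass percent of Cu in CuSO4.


M(CuSO4) = 1×63.55 + 1×32.07 + 4×16.0 = 159.62 g/mol
Mass of Cu = 1 × 63.55 = 63.55 g/mol
% Cu = 63.55/159.62 × 100 = 39.81%

39.81%


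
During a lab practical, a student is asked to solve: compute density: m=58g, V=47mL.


ρ = mass/volume
= 58/47
= 1.234 g/mL

1.234 g/mL


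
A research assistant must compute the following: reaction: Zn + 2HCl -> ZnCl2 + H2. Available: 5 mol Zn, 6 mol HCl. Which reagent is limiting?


Mole ratio available / coefficient:
  Zn: 5/1 = 5.000
  HCl: 6/2 = 3.000
Smaller ratio is limiting.

HCl


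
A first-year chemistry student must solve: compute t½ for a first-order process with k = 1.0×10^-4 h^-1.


t½ = ln2/k = 0.693147/(1.0×10^-4 h^-1)
= 6931 h

6931 h


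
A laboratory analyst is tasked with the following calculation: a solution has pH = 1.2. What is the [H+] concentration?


[H+] = 10^(-pH) = 10^(-1.2)
= 6.31×10^-2 M

6.31×10^-2 M


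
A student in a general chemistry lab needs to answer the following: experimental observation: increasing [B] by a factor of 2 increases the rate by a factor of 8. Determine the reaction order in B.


rate ∝ [B]^n
2^n = 8 → n = 3
Order in B: 3

3


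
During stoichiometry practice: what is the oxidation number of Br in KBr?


halide: -1
Oxidation number: -1

-1


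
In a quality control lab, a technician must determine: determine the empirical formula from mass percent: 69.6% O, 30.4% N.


Assume 100 g sample. Moles of each element:
  O: 69.6/16.0 = 4.35 mol
  N: 30.4/14.01 = 2.17 mol
Divide by smallest (2.17):
  O: 4.35/2.17 = 2.0
  N: 2.17/2.17 = 1.0
Empirical formula: NO2

NO2


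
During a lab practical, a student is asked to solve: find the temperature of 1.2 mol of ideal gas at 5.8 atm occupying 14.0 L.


PV = nRT  (R = 0.08206 L·atm/(mol·K))
T = PV/(nR) = 5.8×14.0/(1.2×0.08206)
= 81.20/0.098472
= 824.60 K

824.60 K


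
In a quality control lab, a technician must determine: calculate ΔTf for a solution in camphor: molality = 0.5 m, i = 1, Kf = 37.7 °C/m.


ΔTf = Kf × m × i
= 37.7 × 0.5 × 1
= 18.85 °C

18.85 °C


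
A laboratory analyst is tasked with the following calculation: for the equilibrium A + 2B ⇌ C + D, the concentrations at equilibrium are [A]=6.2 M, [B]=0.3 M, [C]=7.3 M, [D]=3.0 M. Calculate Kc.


Kc = [C][D]/([A][B]^2)
= (7.3^1 × 3.0^1)/(6.2^1 × 0.3^2)
= 21.9/0.558
= 39.25

39.25


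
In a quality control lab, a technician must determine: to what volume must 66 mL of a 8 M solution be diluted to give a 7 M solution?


C1V1 = C2V2
8 × 66 = 7 × V2
V2 = 528/7 = 75.43 mL

75.43 mL


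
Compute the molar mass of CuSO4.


M(CuSO4) = 1×63.55 + 1×32.07 + 4×16.0
= 63.55 + 32.07 + 64.0
= 159.62 g/mol

159.62 g/mol


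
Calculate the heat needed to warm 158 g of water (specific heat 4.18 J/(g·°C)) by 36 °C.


q = mcΔT = 158 × 4.18 × 36
= 23775.84 J

23775.84 J


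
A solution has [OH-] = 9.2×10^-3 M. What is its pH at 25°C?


pOH = -log10([OH-]) = -log10(9.2×10^-3)
= 3 - log10(9.2) = 2.04
pH = 14 - pOH = 14 - 2.04 = 11.96

11.96


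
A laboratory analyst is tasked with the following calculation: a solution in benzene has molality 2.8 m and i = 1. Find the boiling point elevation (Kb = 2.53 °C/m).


ΔTb = Kb × m × i
= 2.53 × 2.8 × 1
= 7.084 °C

7.084 °C


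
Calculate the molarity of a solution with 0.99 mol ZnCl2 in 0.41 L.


M = n/V = 0.99/0.41 = 2.415 mol/L

2.415 M


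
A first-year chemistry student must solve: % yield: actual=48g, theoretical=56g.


% yield = actual/theoretical × 100
= 48/56 × 100
= 85.71%

85.71%


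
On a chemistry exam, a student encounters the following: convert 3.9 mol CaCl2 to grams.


M(CaCl2) = 110.98 g/mol
mass = n × M = 3.9 × 110.98 = 432.82 g

432.82 g


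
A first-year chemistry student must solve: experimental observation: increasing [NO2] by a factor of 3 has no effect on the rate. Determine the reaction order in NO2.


rate ∝ [NO2]^n
rate ∝ [NO2]^0
Order in NO2: 0

0


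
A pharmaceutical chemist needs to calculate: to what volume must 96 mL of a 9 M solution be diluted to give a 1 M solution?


C1V1 = C2V2
9 × 96 = 1 × V2
V2 = 864/1 = 864.0 mL

864.0 mL


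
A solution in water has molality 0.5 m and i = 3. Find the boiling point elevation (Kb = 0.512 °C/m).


ΔTb = Kb × m × i
= 0.512 × 0.5 × 3
= 0.768 °C

0.768 °C


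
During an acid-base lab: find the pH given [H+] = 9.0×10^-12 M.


pH = -log10([H+]) = -log10(9.0×10^-12)
= 12 - log10(9.0)
= 12 - 0.95
= 11.05

11.05


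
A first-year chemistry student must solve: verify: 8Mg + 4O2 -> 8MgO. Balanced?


Equation: 8Mg + 4O2 -> 8MgO
Check atoms: Mg: 8=8, O: 8=8
Balanced

Yes, balanced


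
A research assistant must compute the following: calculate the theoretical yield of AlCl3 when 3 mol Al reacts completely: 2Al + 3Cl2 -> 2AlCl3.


Mole ratio AlCl3:Al = 2:2
n(AlCl3) = 3 × 2/2 = 3.000 mol
mass = 3.000 × 133.33 = 399.99 g

399.99 g


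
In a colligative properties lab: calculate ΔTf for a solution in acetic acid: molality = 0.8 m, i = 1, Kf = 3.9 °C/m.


ΔTf = Kf × m × i
= 3.9 × 0.8 × 1
= 3.12 °C

3.12 °C


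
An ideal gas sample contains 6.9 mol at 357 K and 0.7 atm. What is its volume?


PV = nRT  (R = 0.08206 L·atm/(mol·K))
V = nRT/P = 6.9×0.08206×357/0.7
= 288.769 L

288.769 L


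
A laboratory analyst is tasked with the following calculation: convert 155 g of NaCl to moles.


M(NaCl) = 58.44 g/mol
n = mass/M = 155/58.44 = 2.6523 mol

2.6523 mol


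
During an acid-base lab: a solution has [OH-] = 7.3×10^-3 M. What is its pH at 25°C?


pOH = -log10([OH-]) = -log10(7.3×10^-3)
= 3 - log10(7.3) = 2.14
pH = 14 - pOH = 14 - 2.14 = 11.86

11.86


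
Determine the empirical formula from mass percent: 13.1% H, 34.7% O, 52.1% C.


Assume 100 g sample. Moles of each element:
  H: 13.1/1.008 = 12.996 mol
  O: 34.7/16.0 = 2.169 mol
  C: 52.1/12.01 = 4.338 mol
Divide by smallest (2.169):
  H: 12.996/2.169 = 5.99
  O: 2.169/2.169 = 1.0
  C: 4.338/2.169 = 2.0
Empirical formula: C2H6O

C2H6O


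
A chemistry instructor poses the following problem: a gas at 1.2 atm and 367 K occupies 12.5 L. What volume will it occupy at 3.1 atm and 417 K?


P1V1/T1 = P2V2/T2
V2 = P1V1T2/(T1P2)
= 1.2×12.5×417/(367×3.1)
= 5.498 L

5.498 L


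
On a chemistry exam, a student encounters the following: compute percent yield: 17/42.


% yield = actual/theoretical × 100
= 17/42 × 100
= 40.48%

40.48%


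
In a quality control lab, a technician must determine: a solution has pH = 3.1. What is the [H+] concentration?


[H+] = 10^(-pH) = 10^(-3.1)
= 7.94×10^-4 M

7.94×10^-4 M


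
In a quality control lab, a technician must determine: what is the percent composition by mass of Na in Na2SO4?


M(Na2SO4) = 2×22.99 + 1×32.07 + 4×16.0 = 142.05 g/mol
Mass of Na = 2 × 22.99 = 45.98 g/mol
% Na = 45.98/142.05 × 100 = 32.37%

32.37%


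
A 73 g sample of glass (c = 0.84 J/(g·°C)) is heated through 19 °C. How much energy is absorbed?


q = mcΔT = 73 × 0.84 × 19
= 1165.08 J

1165.08 J


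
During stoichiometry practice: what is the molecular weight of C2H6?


M(C2H6) = 2×12.01 + 6×1.008
= 24.02 + 6.05
= 30.07 g/mol

30.07 g/mol


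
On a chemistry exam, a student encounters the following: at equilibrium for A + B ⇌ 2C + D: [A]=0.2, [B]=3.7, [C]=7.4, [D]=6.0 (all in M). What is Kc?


Kc = [C]^2[D]/([A][B])
= (7.4^2 × 6.0^1)/(0.2^1 × 3.7^1)
= 328.56/0.74
= 444.0

444.0


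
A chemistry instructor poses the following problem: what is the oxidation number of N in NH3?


x + 3(+1) = 0, so x = -3
Oxidation number: -3

-3


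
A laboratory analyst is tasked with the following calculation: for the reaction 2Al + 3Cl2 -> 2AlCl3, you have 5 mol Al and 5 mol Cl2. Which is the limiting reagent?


Mole ratio available / coefficient:
  Al: 5/2 = 2.500
  Cl2: 5/3 = 1.667
Smaller ratio is limiting.

Cl2


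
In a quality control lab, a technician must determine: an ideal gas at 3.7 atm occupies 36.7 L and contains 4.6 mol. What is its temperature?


PV = nRT  (R = 0.08206 L·atm/(mol·K))
T = PV/(nR) = 3.7×36.7/(4.6×0.08206)
= 135.79/0.377476
= 359.73 K

359.73 K


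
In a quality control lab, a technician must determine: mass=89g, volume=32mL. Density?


ρ = mass/volume
= 89/32
= 2.781 g/mL

2.781 g/mL


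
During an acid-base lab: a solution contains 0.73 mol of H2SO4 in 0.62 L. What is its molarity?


M = n/V = 0.73/0.62 = 1.177 mol/L

1.177 M


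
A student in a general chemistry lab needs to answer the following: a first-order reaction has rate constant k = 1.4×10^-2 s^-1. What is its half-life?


t½ = ln2/k = 0.693147/(1.4×10^-2 s^-1)
= 49.51 s

49.51 s


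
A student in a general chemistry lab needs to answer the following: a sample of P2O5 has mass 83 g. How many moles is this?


M(P2O5) = 141.94 g/mol
n = mass/M = 83/141.94 = 0.5848 mol

0.5848 mol


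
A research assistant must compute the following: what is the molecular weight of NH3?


M(NH3) = 1×14.01 + 3×1.008
= 14.01 + 3.02
= 17.03 g/mol

17.03 g/mol


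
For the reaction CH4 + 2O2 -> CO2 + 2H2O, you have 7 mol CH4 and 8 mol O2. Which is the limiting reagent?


Mole ratio available / coefficient:
  CH4: 7/1 = 7.000
  O2: 8/2 = 4.000
Smaller ratio is limiting.

O2


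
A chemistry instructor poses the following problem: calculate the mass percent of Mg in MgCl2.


M(MgCl2) = 1×24.31 + 2×35.45 = 95.21 g/mol
Mass of Mg = 1 × 24.31 = 24.31 g/mol
% Mg = 24.31/95.21 × 100 = 25.53%

25.53%


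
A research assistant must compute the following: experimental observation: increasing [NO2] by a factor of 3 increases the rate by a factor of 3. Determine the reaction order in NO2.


rate ∝ [NO2]^n
3^n = 3 → n = 1
Order in NO2: 1

1


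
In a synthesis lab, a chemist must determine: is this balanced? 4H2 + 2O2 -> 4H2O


Equation: 4H2 + 2O2 -> 4H2O
Check atoms: H: 8=8, O: 4=4
Balanced

Yes, balanced


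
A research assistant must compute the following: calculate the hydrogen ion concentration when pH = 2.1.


[H+] = 10^(-pH) = 10^(-2.1)
= 7.94×10^-3 M

7.94×10^-3 M


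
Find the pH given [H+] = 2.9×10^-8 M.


pH = -log10([H+]) = -log10(2.9×10^-8)
= 8 - log10(2.9)
= 8 - 0.46
= 7.54

7.54


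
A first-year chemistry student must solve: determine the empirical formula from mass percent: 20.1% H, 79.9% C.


Assume 100 g sample. Moles of each element:
  H: 20.1/1.008 = 19.94 mol
  C: 79.9/12.01 = 6.653 mol
Divide by smallest (6.653):
  H: 19.94/6.653 = 3.0
  C: 6.653/6.653 = 1.0
Empirical formula: CH3

CH3


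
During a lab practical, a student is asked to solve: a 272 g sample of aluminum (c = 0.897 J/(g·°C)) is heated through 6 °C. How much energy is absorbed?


q = mcΔT = 272 × 0.897 × 6
= 1463.90 J

1463.90 J


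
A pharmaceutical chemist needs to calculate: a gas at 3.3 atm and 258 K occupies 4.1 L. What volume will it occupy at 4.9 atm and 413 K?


P1V1/T1 = P2V2/T2
V2 = P1V1T2/(T1P2)
= 3.3×4.1×413/(258×4.9)
= 4.42 L

4.42 L


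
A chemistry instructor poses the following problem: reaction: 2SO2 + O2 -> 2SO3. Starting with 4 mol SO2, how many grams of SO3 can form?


Mole ratio SO3:SO2 = 2:2
n(SO3) = 4 × 2/2 = 4.000 mol
mass = 4.000 × 80.07 = 320.28 g

320.28 g


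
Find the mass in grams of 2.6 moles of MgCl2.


M(MgCl2) = 95.21 g/mol
mass = n × M = 2.6 × 95.21 = 247.55 g

247.55 g


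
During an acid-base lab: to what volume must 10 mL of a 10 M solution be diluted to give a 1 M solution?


C1V1 = C2V2
10 × 10 = 1 × V2
V2 = 100/1 = 100.0 mL

100.0 mL


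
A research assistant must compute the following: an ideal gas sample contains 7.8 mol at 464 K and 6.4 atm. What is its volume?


PV = nRT  (R = 0.08206 L·atm/(mol·K))
V = nRT/P = 7.8×0.08206×464/6.4
= 46.405 L

46.405 L


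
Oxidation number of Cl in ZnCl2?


halide: -1
Oxidation number: -1

-1


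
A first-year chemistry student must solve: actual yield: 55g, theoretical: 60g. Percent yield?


% yield = actual/theoretical × 100
= 55/60 × 100
= 91.67%

91.67%


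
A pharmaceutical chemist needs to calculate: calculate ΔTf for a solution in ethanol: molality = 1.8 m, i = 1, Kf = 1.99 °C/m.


ΔTf = Kf × m × i
= 1.99 × 1.8 × 1
= 3.582 °C

3.582 °C


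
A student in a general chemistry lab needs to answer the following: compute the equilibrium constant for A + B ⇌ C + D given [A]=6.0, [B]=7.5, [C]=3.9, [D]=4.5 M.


Kc = [C][D]/([A][B])
= (3.9^1 × 4.5^1)/(6.0^1 × 7.5^1)
= 17.55/45
= 0.3900

0.3900


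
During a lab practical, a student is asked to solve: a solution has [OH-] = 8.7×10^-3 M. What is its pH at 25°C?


pOH = -log10([OH-]) = -log10(8.7×10^-3)
= 3 - log10(8.7) = 2.06
pH = 14 - pOH = 14 - 2.06 = 11.94

11.94


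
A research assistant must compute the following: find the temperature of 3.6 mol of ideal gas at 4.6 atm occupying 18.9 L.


PV = nRT  (R = 0.08206 L·atm/(mol·K))
T = PV/(nR) = 4.6×18.9/(3.6×0.08206)
= 86.94/0.295416
= 294.30 K

294.30 K


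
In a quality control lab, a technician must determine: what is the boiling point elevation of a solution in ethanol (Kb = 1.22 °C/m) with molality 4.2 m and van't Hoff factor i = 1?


ΔTb = Kb × m × i
= 1.22 × 4.2 × 1
= 5.124 °C

5.124 °C


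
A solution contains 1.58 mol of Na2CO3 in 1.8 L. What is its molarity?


M = n/V = 1.58/1.8 = 0.878 mol/L

0.878 M


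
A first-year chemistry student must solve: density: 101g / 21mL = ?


ρ = mass/volume
= 101/21
= 4.81 g/mL

4.81 g/mL


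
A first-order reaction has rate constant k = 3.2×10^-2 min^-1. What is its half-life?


t½ = ln2/k = 0.693147/(3.2×10^-2 min^-1)
= 21.66 min

21.66 min


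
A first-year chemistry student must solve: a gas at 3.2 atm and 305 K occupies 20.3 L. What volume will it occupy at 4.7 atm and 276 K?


P1V1/T1 = P2V2/T2
V2 = P1V1T2/(T1P2)
= 3.2×20.3×276/(305×4.7)
= 12.507 L

12.507 L


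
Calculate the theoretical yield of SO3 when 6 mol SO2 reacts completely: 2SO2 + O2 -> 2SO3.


Mole ratio SO3:SO2 = 2:2
n(SO3) = 6 × 2/2 = 6.000 mol
mass = 6.000 × 80.07 = 480.42 g

480.42 g


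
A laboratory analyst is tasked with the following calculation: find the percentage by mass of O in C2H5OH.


M(C2H5OH) = 2×12.01 + 6×1.008 + 1×16.0 = 46.068 g/mol
Mass of O = 1 × 16.0 = 16.00 g/mol
% O = 16.00/46.068 × 100 = 34.73%

34.73%


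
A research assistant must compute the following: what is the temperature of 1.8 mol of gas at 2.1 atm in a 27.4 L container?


PV = nRT  (R = 0.08206 L·atm/(mol·K))
T = PV/(nR) = 2.1×27.4/(1.8×0.08206)
= 57.54/0.147708
= 389.55 K

389.55 K


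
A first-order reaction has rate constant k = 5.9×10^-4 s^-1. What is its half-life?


t½ = ln2/k = 0.693147/(5.9×10^-4 s^-1)
= 1175 s

1175 s


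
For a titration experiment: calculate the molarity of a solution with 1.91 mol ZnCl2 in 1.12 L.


M = n/V = 1.91/1.12 = 1.705 mol/L

1.705 M


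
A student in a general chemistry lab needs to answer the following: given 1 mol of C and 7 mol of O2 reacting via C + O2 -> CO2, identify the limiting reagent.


Mole ratio available / coefficient:
  C: 1/1 = 1.000
  O2: 7/1 = 7.000
Smaller ratio is limiting.

C


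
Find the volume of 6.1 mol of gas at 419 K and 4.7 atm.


PV = nRT  (R = 0.08206 L·atm/(mol·K))
V = nRT/P = 6.1×0.08206×419/4.7
= 44.625 L

44.625 L


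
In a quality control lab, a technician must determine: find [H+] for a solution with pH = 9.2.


[H+] = 10^(-pH) = 10^(-9.2)
= 6.31×10^-10 M

6.31×10^-10 M


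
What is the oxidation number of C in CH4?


x + 4(+1) = 0, so x = -4
Oxidation number: -4

-4


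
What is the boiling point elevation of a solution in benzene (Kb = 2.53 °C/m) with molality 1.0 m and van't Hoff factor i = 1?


ΔTb = Kb × m × i
= 2.53 × 1.0 × 1
= 2.53 °C

2.53 °C


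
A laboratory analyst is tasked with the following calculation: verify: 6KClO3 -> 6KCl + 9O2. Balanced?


Equation: 6KClO3 -> 6KCl + 9O2
Check atoms: Cl: 6=6, K: 6=6, O: 18=18
Balanced

Yes, balanced


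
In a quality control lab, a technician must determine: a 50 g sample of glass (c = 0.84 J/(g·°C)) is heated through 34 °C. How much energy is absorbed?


q = mcΔT = 50 × 0.84 × 34
= 1428.00 J

1428.00 J


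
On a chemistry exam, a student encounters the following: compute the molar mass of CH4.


M(CH4) = 1×12.01 + 4×1.008
= 12.01 + 4.03
= 16.04 g/mol

16.04 g/mol


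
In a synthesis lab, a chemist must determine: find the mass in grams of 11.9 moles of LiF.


M(LiF) = 25.94 g/mol
mass = n × M = 11.9 × 25.94 = 308.69 g

308.69 g


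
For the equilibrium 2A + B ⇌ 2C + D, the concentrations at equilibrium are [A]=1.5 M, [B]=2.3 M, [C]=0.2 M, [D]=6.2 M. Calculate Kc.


Kc = [C]^2[D]/([A]^2[B])
= (0.2^2 × 6.2^1)/(1.5^2 × 2.3^1)
= 0.248/5.175
= 0.04792

0.04792


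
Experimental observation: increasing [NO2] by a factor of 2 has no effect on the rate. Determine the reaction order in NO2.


rate ∝ [NO2]^n
rate ∝ [NO2]^0
Order in NO2: 0

0


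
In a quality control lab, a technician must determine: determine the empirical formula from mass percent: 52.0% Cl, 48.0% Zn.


Assume 100 g sample. Moles of each element:
  Cl: 52.0/35.45 = 1.467 mol
  Zn: 48.0/65.38 = 0.734 mol
Divide by smallest (0.734):
  Cl: 1.467/0.734 = 2.0
  Zn: 0.734/0.734 = 1.0
Empirical formula: ZnCl2

ZnCl2


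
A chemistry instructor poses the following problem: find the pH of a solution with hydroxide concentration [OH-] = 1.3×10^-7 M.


pOH = -log10([OH-]) = -log10(1.3×10^-7)
= 7 - log10(1.3) = 6.89
pH = 14 - pOH = 14 - 6.89 = 7.11

7.11


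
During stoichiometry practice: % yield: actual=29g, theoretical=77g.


% yield = actual/theoretical × 100
= 29/77 × 100
= 37.66%

37.66%


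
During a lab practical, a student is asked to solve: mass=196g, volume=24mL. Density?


ρ = mass/volume
= 196/24
= 8.167 g/mL

8.167 g/mL


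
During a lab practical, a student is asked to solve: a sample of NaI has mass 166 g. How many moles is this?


M(NaI) = 149.89 g/mol
n = mass/M = 166/149.89 = 1.1075 mol

1.1075 mol


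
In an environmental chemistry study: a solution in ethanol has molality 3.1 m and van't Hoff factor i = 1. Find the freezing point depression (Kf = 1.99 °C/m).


ΔTf = Kf × m × i
= 1.99 × 3.1 × 1
= 6.169 °C

6.169 °C


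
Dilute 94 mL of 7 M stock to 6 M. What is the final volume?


C1V1 = C2V2
7 × 94 = 6 × V2
V2 = 658/6 = 109.67 mL

109.67 mL


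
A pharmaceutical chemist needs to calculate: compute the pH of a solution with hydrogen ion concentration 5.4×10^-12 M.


pH = -log10([H+]) = -log10(5.4×10^-12)
= 12 - log10(5.4)
= 12 - 0.73
= 11.27

11.27


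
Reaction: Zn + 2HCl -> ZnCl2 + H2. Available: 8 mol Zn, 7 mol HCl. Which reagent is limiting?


Mole ratio available / coefficient:
  Zn: 8/1 = 8.000
  HCl: 7/2 = 3.500
Smaller ratio is limiting.

HCl


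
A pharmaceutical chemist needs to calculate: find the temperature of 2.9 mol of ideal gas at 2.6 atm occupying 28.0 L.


PV = nRT  (R = 0.08206 L·atm/(mol·K))
T = PV/(nR) = 2.6×28.0/(2.9×0.08206)
= 72.80/0.237974
= 305.92 K

305.92 K


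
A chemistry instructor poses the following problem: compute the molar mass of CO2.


M(CO2) = 1×12.01 + 2×16.0
= 12.01 + 32.0
= 44.01 g/mol

44.01 g/mol


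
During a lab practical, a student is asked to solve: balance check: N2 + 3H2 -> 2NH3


Equation: N2 + 3H2 -> 2NH3
Check atoms: H: 6=6, N: 2=2
Balanced

Yes, balanced


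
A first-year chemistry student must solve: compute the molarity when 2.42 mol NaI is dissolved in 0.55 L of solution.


M = n/V = 2.42/0.55 = 4.400 mol/L

4.400 M


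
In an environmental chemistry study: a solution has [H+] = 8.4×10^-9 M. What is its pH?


pH = -log10([H+]) = -log10(8.4×10^-9)
= 9 - log10(8.4)
= 9 - 0.92
= 8.08

8.08


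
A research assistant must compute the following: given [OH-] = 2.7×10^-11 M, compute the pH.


pOH = -log10([OH-]) = -log10(2.7×10^-11)
= 11 - log10(2.7) = 10.57
pH = 14 - pOH = 14 - 10.57 = 3.43

3.43


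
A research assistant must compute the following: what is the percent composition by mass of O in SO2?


M(SO2) = 1×32.07 + 2×16.0 = 64.07 g/mol
Mass of O = 2 × 16.0 = 32.00 g/mol
% O = 32.00/64.07 × 100 = 49.95%

49.95%


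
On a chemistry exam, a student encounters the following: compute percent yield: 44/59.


% yield = actual/theoretical × 100
= 44/59 × 100
= 74.58%

74.58%


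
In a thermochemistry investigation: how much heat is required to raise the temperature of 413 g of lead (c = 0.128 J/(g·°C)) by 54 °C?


q = mcΔT = 413 × 0.128 × 54
= 2854.66 J

2854.66 J


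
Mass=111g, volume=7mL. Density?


ρ = mass/volume
= 111/7
= 15.857 g/mL

15.857 g/mL


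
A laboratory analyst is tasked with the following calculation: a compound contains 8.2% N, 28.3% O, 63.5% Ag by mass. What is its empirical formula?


Assume 100 g sample. Moles of each element:
  N: 8.2/14.01 = 0.585 mol
  O: 28.3/16.0 = 1.769 mol
  Ag: 63.5/107.87 = 0.589 mol
Divide by smallest (0.585):
  N: 0.585/0.585 = 1.0
  O: 1.769/0.585 = 3.02
  Ag: 0.589/0.585 = 1.01
Empirical formula: AgNO3

AgNO3


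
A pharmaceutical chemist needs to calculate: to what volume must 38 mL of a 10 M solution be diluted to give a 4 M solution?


C1V1 = C2V2
10 × 38 = 4 × V2
V2 = 380/4 = 95.0 mL

95.0 mL


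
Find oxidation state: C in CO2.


x + 2(-2) = 0, so x = +4
Oxidation number: +4

+4


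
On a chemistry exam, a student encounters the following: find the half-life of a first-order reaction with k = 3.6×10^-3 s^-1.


t½ = ln2/k = 0.693147/(3.6×10^-3 s^-1)
= 192.5 s

192.5 s


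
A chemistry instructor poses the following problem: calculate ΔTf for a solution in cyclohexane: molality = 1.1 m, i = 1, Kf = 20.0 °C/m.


ΔTf = Kf × m × i
= 20.0 × 1.1 × 1
= 22.0 °C

22.0 °C


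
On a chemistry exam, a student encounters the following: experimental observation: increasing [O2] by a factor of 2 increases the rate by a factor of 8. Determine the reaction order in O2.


rate ∝ [O2]^n
2^n = 8 → n = 3
Order in O2: 3

3


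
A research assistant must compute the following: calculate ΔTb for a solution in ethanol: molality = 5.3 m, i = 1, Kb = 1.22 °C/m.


ΔTb = Kb × m × i
= 1.22 × 5.3 × 1
= 6.466 °C

6.466 °C


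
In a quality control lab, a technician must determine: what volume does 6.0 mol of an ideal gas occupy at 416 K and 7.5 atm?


PV = nRT  (R = 0.08206 L·atm/(mol·K))
V = nRT/P = 6.0×0.08206×416/7.5
= 27.31 L

27.31 L


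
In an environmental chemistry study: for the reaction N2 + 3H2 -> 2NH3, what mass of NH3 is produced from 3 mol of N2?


Mole ratio NH3:N2 = 2:1
n(NH3) = 3 × 2/1 = 6.000 mol
mass = 6.000 × 17.03 = 102.18 g

102.18 g


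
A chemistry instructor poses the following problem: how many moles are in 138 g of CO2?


M(CO2) = 44.01 g/mol
n = mass/M = 138/44.01 = 3.1357 mol

3.1357 mol


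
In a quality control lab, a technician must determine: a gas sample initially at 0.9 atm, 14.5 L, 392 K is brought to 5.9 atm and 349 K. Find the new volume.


P1V1/T1 = P2V2/T2
V2 = P1V1T2/(T1P2)
= 0.9×14.5×349/(392×5.9)
= 1.969 L

1.969 L


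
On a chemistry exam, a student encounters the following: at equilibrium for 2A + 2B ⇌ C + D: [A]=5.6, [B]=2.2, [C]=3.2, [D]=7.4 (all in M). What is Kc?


Kc = [C][D]/([A]^2[B]^2)
= (3.2^1 × 7.4^1)/(5.6^2 × 2.2^2)
= 23.68/151.7824
= 0.1560

0.1560


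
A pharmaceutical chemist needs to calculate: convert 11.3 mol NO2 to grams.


M(NO2) = 46.01 g/mol
mass = n × M = 11.3 × 46.01 = 519.91 g

519.91 g


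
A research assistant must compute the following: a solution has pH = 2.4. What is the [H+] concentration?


[H+] = 10^(-pH) = 10^(-2.4)
= 3.98×10^-3 M

3.98×10^-3 M


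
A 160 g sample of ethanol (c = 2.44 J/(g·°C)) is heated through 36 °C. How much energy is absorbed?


q = mcΔT = 160 × 2.44 × 36
= 14054.40 J

14054.40 J


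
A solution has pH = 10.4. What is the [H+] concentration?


[H+] = 10^(-pH) = 10^(-10.4)
= 3.98×10^-11 M

3.98×10^-11 M


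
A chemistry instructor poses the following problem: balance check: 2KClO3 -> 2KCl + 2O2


Equation: 2KClO3 -> 2KCl + 2O2
Check atoms: Cl: 2=2, K: 2=2, O: 6≠4
Not balanced

No, not balanced


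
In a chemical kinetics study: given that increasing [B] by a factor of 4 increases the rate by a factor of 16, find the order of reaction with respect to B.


rate ∝ [B]^n
4^n = 16 → n = 2
Order in B: 2

2


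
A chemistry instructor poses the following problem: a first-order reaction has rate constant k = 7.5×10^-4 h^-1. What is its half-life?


t½ = ln2/k = 0.693147/(7.5×10^-4 h^-1)
= 924.2 h

924.2 h


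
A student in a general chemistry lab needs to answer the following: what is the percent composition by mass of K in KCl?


M(KCl) = 1×39.1 + 1×35.45 = 74.55 g/mol
Mass of K = 1 × 39.1 = 39.10 g/mol
% K = 39.10/74.55 × 100 = 52.45%

52.45%


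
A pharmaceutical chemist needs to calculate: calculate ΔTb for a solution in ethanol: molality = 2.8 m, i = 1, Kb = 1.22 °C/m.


ΔTb = Kb × m × i
= 1.22 × 2.8 × 1
= 3.416 °C

3.416 °C


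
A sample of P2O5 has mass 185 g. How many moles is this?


M(P2O5) = 141.94 g/mol
n = mass/M = 185/141.94 = 1.3034 mol

1.3034 mol


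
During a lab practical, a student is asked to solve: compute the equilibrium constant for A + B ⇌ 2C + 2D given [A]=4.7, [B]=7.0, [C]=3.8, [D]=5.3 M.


Kc = [C]^2[D]^2/([A][B])
= (3.8^2 × 5.3^2)/(4.7^1 × 7.0^1)
= 405.6196/32.9
= 12.33

12.33


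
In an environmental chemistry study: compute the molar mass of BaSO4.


M(BaSO4) = 1×137.33 + 1×32.07 + 4×16.0
= 137.33 + 32.07 + 64.0
= 233.4 g/mol

233.4 g/mol


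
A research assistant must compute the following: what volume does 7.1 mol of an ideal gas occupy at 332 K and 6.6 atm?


PV = nRT  (R = 0.08206 L·atm/(mol·K))
V = nRT/P = 7.1×0.08206×332/6.6
= 29.308 L

29.308 L


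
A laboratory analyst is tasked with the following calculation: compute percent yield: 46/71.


% yield = actual/theoretical × 100
= 46/71 × 100
= 64.79%

64.79%


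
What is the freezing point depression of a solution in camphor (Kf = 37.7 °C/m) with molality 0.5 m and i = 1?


ΔTf = Kf × m × i
= 37.7 × 0.5 × 1
= 18.85 °C

18.85 °C


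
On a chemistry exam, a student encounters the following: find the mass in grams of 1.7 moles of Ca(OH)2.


M(Ca(OH)2) = 74.1 g/mol
mass = n × M = 1.7 × 74.1 = 125.97 g

125.97 g


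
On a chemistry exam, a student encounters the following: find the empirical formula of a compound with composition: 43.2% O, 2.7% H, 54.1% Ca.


Assume 100 g sample. Moles of each element:
  O: 43.2/16.0 = 2.7 mol
  H: 2.7/1.008 = 2.679 mol
  Ca: 54.1/40.08 = 1.35 mol
Divide by smallest (1.35):
  O: 2.7/1.35 = 2.0
  H: 2.679/1.35 = 1.98
  Ca: 1.35/1.35 = 1.0
Empirical formula: CaO2H2

CaO2H2


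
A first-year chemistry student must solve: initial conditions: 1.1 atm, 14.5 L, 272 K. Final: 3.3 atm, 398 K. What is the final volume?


P1V1/T1 = P2V2/T2
V2 = P1V1T2/(T1P2)
= 1.1×14.5×398/(272×3.3)
= 7.072 L

7.072 L


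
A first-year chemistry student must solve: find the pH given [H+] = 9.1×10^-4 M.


pH = -log10([H+]) = -log10(9.1×10^-4)
= 4 - log10(9.1)
= 4 - 0.96
= 3.04

3.04


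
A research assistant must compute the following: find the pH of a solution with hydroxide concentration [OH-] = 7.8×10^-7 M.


pOH = -log10([OH-]) = -log10(7.8×10^-7)
= 7 - log10(7.8) = 6.11
pH = 14 - pOH = 14 - 6.11 = 7.89

7.89


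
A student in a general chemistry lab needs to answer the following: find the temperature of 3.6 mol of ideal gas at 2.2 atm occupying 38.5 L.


PV = nRT  (R = 0.08206 L·atm/(mol·K))
T = PV/(nR) = 2.2×38.5/(3.6×0.08206)
= 84.70/0.295416
= 286.71 K

286.71 K


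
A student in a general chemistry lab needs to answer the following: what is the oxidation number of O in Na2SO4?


O is usually -2
Oxidation number: -2

-2


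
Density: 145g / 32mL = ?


ρ = mass/volume
= 145/32
= 4.531 g/mL

4.531 g/mL


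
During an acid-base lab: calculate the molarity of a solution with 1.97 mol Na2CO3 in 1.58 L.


M = n/V = 1.97/1.58 = 1.247 mol/L

1.247 M


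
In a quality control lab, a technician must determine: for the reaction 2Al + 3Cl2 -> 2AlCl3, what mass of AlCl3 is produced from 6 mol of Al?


Mole ratio AlCl3:Al = 2:2
n(AlCl3) = 6 × 2/2 = 6.000 mol
mass = 6.000 × 133.33 = 799.98 g

799.98 g


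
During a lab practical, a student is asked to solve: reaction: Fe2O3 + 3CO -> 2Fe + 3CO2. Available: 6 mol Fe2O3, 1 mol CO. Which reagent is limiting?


Mole ratio available / coefficient:
  Fe2O3: 6/1 = 6.000
  CO: 1/3 = 0.333
Smaller ratio is limiting.

CO


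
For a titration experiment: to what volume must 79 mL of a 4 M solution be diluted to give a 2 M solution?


C1V1 = C2V2
4 × 79 = 2 × V2
V2 = 316/2 = 158.0 mL

158.0 mL


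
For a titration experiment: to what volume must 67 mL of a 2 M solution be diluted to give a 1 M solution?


C1V1 = C2V2
2 × 67 = 1 × V2
V2 = 134/1 = 134.0 mL

134.0 mL


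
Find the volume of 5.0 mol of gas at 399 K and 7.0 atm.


PV = nRT  (R = 0.08206 L·atm/(mol·K))
V = nRT/P = 5.0×0.08206×399/7.0
= 23.387 L

23.387 L


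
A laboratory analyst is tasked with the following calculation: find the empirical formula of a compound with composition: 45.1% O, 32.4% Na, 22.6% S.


Assume 100 g sample. Moles of each element:
  O: 45.1/16.0 = 2.819 mol
  Na: 32.4/22.99 = 1.409 mol
  S: 22.6/32.07 = 0.705 mol
Divide by smallest (0.705):
  O: 2.819/0.705 = 4.0
  Na: 1.409/0.705 = 2.0
  S: 0.705/0.705 = 1.0
Empirical formula: Na2SO4

Na2SO4


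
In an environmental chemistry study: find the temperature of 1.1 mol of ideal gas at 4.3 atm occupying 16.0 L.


PV = nRT  (R = 0.08206 L·atm/(mol·K))
T = PV/(nR) = 4.3×16.0/(1.1×0.08206)
= 68.80/0.090266
= 762.19 K

762.19 K


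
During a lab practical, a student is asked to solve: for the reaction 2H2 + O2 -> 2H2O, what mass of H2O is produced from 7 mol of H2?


Mole ratio H2O:H2 = 2:2
n(H2O) = 7 × 2/2 = 7.000 mol
mass = 7.000 × 18.02 = 126.14 g

126.14 g


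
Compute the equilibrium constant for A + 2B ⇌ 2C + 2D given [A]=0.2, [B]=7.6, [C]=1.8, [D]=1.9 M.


Kc = [C]^2[D]^2/([A][B]^2)
= (1.8^2 × 1.9^2)/(0.2^1 × 7.6^2)
= 11.6964/11.552
= 1.013

1.013


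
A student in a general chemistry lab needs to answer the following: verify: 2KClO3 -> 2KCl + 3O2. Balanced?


Equation: 2KClO3 -> 2KCl + 3O2
Check atoms: Cl: 2=2, K: 2=2, O: 6=6
Balanced

Yes, balanced


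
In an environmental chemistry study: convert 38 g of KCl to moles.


M(KCl) = 74.55 g/mol
n = mass/M = 38/74.55 = 0.5097 mol

0.5097 mol


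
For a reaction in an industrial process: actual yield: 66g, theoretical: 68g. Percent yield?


% yield = actual/theoretical × 100
= 66/68 × 100
= 97.06%

97.06%


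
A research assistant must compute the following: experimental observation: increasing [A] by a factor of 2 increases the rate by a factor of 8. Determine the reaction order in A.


rate ∝ [A]^n
2^n = 8 → n = 3
Order in A: 3

3


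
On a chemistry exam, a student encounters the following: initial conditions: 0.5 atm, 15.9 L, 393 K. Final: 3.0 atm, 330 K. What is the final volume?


P1V1/T1 = P2V2/T2
V2 = P1V1T2/(T1P2)
= 0.5×15.9×330/(393×3.0)
= 2.225 L

2.225 L


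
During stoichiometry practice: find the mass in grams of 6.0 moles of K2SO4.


M(K2SO4) = 174.27 g/mol
mass = n × M = 6.0 × 174.27 = 1045.62 g

1045.62 g


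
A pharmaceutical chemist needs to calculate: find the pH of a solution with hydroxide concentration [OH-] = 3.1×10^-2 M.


pOH = -log10([OH-]) = -log10(3.1×10^-2)
= 2 - log10(3.1) = 1.51
pH = 14 - pOH = 14 - 1.51 = 12.49

12.49


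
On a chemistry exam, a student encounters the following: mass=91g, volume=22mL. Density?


ρ = mass/volume
= 91/22
= 4.136 g/mL

4.136 g/mL


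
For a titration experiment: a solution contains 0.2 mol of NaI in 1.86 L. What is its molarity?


M = n/V = 0.2/1.86 = 0.108 mol/L

0.108 M


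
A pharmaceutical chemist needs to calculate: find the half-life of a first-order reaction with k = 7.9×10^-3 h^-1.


t½ = ln2/k = 0.693147/(7.9×10^-3 h^-1)
= 87.74 h

87.74 h


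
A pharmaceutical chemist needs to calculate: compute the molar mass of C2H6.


M(C2H6) = 2×12.01 + 6×1.008
= 24.02 + 6.05
= 30.07 g/mol

30.07 g/mol


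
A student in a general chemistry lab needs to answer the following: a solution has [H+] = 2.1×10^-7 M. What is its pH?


pH = -log10([H+]) = -log10(2.1×10^-7)
= 7 - log10(2.1)
= 7 - 0.32
= 6.68

6.68


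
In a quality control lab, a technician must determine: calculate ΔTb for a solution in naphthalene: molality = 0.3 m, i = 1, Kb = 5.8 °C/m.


ΔTb = Kb × m × i
= 5.8 × 0.3 × 1
= 1.74 °C

1.74 °C


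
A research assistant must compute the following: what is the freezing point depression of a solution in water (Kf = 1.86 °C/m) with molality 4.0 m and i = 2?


ΔTf = Kf × m × i
= 1.86 × 4.0 × 2
= 14.88 °C

14.88 °C


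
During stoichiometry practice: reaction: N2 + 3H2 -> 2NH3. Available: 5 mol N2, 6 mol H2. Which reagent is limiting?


Mole ratio available / coefficient:
  N2: 5/1 = 5.000
  H2: 6/3 = 2.000
Smaller ratio is limiting.

H2


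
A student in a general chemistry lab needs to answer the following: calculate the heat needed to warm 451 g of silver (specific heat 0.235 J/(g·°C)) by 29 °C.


q = mcΔT = 451 × 0.235 × 29
= 3073.57 J

3073.57 J
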